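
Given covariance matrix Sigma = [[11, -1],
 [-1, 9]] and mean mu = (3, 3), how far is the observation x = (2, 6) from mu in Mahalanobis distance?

Step 1 — centre the observation: (x - mu) = (-1, 3).

Step 2 — invert Sigma. det(Sigma) = 11·9 - (-1)² = 98.
  Sigma^{-1} = (1/det) · [[d, -b], [-b, a]] = [[0.0918, 0.0102],
 [0.0102, 0.1122]].

Step 3 — form the quadratic (x - mu)^T · Sigma^{-1} · (x - mu):
  Sigma^{-1} · (x - mu) = (-0.0612, 0.3265).
  (x - mu)^T · [Sigma^{-1} · (x - mu)] = (-1)·(-0.0612) + (3)·(0.3265) = 1.0408.

Step 4 — take square root: d = √(1.0408) ≈ 1.0202.

d(x, mu) = √(1.0408) ≈ 1.0202


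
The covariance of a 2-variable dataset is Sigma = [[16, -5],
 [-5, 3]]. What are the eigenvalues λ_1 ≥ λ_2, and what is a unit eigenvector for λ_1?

Step 1 — characteristic polynomial of 2×2 Sigma:
  det(Sigma - λI) = λ² - trace · λ + det = 0.
  trace = 16 + 3 = 19, det = 16·3 - (-5)² = 23.
Step 2 — discriminant:
  Δ = trace² - 4·det = 361 - 92 = 269.
Step 3 — eigenvalues:
  λ = (trace ± √Δ)/2 = (19 ± 16.4012)/2,
  λ_1 = 17.7006,  λ_2 = 1.2994.

Step 4 — unit eigenvector for λ_1: solve (Sigma - λ_1 I)v = 0. First row:
  (16 - 17.7006)·v_x + (-5)·v_y = 0, i.e. (-1.7006)·v_x + (-5)·v_y = 0,
  so v ∝ (b, λ_1 - a) = (-5, 1.7006); multiply by -1 so the first entry is positive: u = (5, -1.7006).
  ||u|| = √((5)² + (-1.7006)²) = √(27.8921) ≈ 5.2813,
  v_1 = u/||u|| ≈ (0.9467, -0.322) (||v_1|| = 1).

λ_1 = 17.7006,  λ_2 = 1.2994;  v_1 ≈ (0.9467, -0.322)


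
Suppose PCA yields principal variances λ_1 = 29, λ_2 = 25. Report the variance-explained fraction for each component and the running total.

Step 1 — total variance = trace(Sigma) = Σ λ_i = 29 + 25 = 54.

Step 2 — fraction explained by component i = λ_i / Σ λ:
  PC1: 29/54 = 0.537
  PC2: 25/54 = 0.463

Step 3 — cumulative fraction after k components = (λ_1 + ... + λ_k) / Σ λ:
  k = 1: 29/54 = 0.537
  k = 2: (29 + 25)/54 = 54/54 = 1

Summary (fraction, with percent):

explained: PC1 0.537 (53.7%), PC2 0.463 (46.3%);  cumulative: 0.537, 1


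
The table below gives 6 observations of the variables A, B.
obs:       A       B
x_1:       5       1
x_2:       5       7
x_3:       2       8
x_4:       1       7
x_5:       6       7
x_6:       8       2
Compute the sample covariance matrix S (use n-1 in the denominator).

Step 1 — column means:
  mean(A) = (5 + 5 + 2 + 1 + 6 + 8) / 6 = 27/6 = 4.5
  mean(B) = (1 + 7 + 8 + 7 + 7 + 2) / 6 = 32/6 = 5.3333

Step 2 — sample covariance S[i,j] = (1/(n-1)) · Σ_k (x_{k,i} - mean_i) · (x_{k,j} - mean_j), with n-1 = 5.
  S[A,A] = ((0.5)·(0.5) + (0.5)·(0.5) + (-2.5)·(-2.5) + (-3.5)·(-3.5) + (1.5)·(1.5) + (3.5)·(3.5)) / 5 = 33.5/5 = 6.7
  S[A,B] = ((0.5)·(-4.3333) + (0.5)·(1.6667) + (-2.5)·(2.6667) + (-3.5)·(1.6667) + (1.5)·(1.6667) + (3.5)·(-3.3333)) / 5 = -23/5 = -4.6
  S[B,B] = ((-4.3333)·(-4.3333) + (1.6667)·(1.6667) + (2.6667)·(2.6667) + (1.6667)·(1.6667) + (1.6667)·(1.6667) + (-3.3333)·(-3.3333)) / 5 = 45.3333/5 = 9.0667

S is symmetric (S[j,i] = S[i,j]). Assembling:

S = [[6.7, -4.6],
 [-4.6, 9.0667]]


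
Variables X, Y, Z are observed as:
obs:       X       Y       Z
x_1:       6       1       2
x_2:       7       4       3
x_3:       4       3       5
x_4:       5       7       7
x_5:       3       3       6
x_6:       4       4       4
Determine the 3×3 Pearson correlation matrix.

Step 1 — column means:
  mean(X) = (6 + 7 + 4 + 5 + 3 + 4) / 6 = 29/6 = 4.8333
  mean(Y) = (1 + 4 + 3 + 7 + 3 + 4) / 6 = 22/6 = 3.6667
  mean(Z) = (2 + 3 + 5 + 7 + 6 + 4) / 6 = 27/6 = 4.5

Step 2 — sample variances and covariances s[i,j] = (1/(n-1)) · Σ_k (x_{k,i} - mean_i) · (x_{k,j} - mean_j), with n-1 = 5:
  s[X,X] = ((1.1667)·(1.1667) + (2.1667)·(2.1667) + (-0.8333)·(-0.8333) + (0.1667)·(0.1667) + (-1.8333)·(-1.8333) + (-0.8333)·(-0.8333)) / 5 = 10.8333/5 = 2.1667
  s[X,Y] = ((1.1667)·(-2.6667) + (2.1667)·(0.3333) + (-0.8333)·(-0.6667) + (0.1667)·(3.3333) + (-1.8333)·(-0.6667) + (-0.8333)·(0.3333)) / 5 = -0.3333/5 = -0.0667
  s[X,Z] = ((1.1667)·(-2.5) + (2.1667)·(-1.5) + (-0.8333)·(0.5) + (0.1667)·(2.5) + (-1.8333)·(1.5) + (-0.8333)·(-0.5)) / 5 = -8.5/5 = -1.7
  s[Y,Y] = ((-2.6667)·(-2.6667) + (0.3333)·(0.3333) + (-0.6667)·(-0.6667) + (3.3333)·(3.3333) + (-0.6667)·(-0.6667) + (0.3333)·(0.3333)) / 5 = 19.3333/5 = 3.8667
  s[Y,Z] = ((-2.6667)·(-2.5) + (0.3333)·(-1.5) + (-0.6667)·(0.5) + (3.3333)·(2.5) + (-0.6667)·(1.5) + (0.3333)·(-0.5)) / 5 = 13/5 = 2.6
  s[Z,Z] = ((-2.5)·(-2.5) + (-1.5)·(-1.5) + (0.5)·(0.5) + (2.5)·(2.5) + (1.5)·(1.5) + (-0.5)·(-0.5)) / 5 = 17.5/5 = 3.5
  Sample standard deviations s_i = √(s[i,i]):
  s(X) = √(2.1667) = 1.472
  s(Y) = √(3.8667) = 1.9664
  s(Z) = √(3.5) = 1.8708

Step 3 — r_{ij} = s_{ij} / (s_i · s_j):
  r[X,X] = 1 (diagonal).
  r[X,Y] = -0.0667 / (1.472 · 1.9664) = -0.0667 / 2.8944 = -0.023
  r[X,Z] = -1.7 / (1.472 · 1.8708) = -1.7 / 2.7538 = -0.6173
  r[Y,Y] = 1 (diagonal).
  r[Y,Z] = 2.6 / (1.9664 · 1.8708) = 2.6 / 3.6788 = 0.7068
  r[Z,Z] = 1 (diagonal).

R is symmetric with unit diagonal. Assembling:

R = [[1, -0.023, -0.6173],
 [-0.023, 1, 0.7068],
 [-0.6173, 0.7068, 1]]


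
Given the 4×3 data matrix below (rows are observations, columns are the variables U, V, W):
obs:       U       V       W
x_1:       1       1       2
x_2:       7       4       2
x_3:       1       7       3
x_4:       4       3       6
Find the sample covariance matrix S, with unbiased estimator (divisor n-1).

Step 1 — column means:
  mean(U) = (1 + 7 + 1 + 4) / 4 = 13/4 = 3.25
  mean(V) = (1 + 4 + 7 + 3) / 4 = 15/4 = 3.75
  mean(W) = (2 + 2 + 3 + 6) / 4 = 13/4 = 3.25

Step 2 — sample covariance S[i,j] = (1/(n-1)) · Σ_k (x_{k,i} - mean_i) · (x_{k,j} - mean_j), with n-1 = 3.
  S[U,U] = ((-2.25)·(-2.25) + (3.75)·(3.75) + (-2.25)·(-2.25) + (0.75)·(0.75)) / 3 = 24.75/3 = 8.25
  S[U,V] = ((-2.25)·(-2.75) + (3.75)·(0.25) + (-2.25)·(3.25) + (0.75)·(-0.75)) / 3 = -0.75/3 = -0.25
  S[U,W] = ((-2.25)·(-1.25) + (3.75)·(-1.25) + (-2.25)·(-0.25) + (0.75)·(2.75)) / 3 = 0.75/3 = 0.25
  S[V,V] = ((-2.75)·(-2.75) + (0.25)·(0.25) + (3.25)·(3.25) + (-0.75)·(-0.75)) / 3 = 18.75/3 = 6.25
  S[V,W] = ((-2.75)·(-1.25) + (0.25)·(-1.25) + (3.25)·(-0.25) + (-0.75)·(2.75)) / 3 = 0.25/3 = 0.0833
  S[W,W] = ((-1.25)·(-1.25) + (-1.25)·(-1.25) + (-0.25)·(-0.25) + (2.75)·(2.75)) / 3 = 10.75/3 = 3.5833

S is symmetric (S[j,i] = S[i,j]). Assembling:

S = [[8.25, -0.25, 0.25],
 [-0.25, 6.25, 0.0833],
 [0.25, 0.0833, 3.5833]]


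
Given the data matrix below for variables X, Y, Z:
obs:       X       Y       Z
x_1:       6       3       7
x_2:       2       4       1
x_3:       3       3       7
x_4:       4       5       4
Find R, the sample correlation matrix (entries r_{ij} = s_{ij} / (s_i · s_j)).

Step 1 — column means:
  mean(X) = (6 + 2 + 3 + 4) / 4 = 15/4 = 3.75
  mean(Y) = (3 + 4 + 3 + 5) / 4 = 15/4 = 3.75
  mean(Z) = (7 + 1 + 7 + 4) / 4 = 19/4 = 4.75

Step 2 — sample variances and covariances s[i,j] = (1/(n-1)) · Σ_k (x_{k,i} - mean_i) · (x_{k,j} - mean_j), with n-1 = 3:
  s[X,X] = ((2.25)·(2.25) + (-1.75)·(-1.75) + (-0.75)·(-0.75) + (0.25)·(0.25)) / 3 = 8.75/3 = 2.9167
  s[X,Y] = ((2.25)·(-0.75) + (-1.75)·(0.25) + (-0.75)·(-0.75) + (0.25)·(1.25)) / 3 = -1.25/3 = -0.4167
  s[X,Z] = ((2.25)·(2.25) + (-1.75)·(-3.75) + (-0.75)·(2.25) + (0.25)·(-0.75)) / 3 = 9.75/3 = 3.25
  s[Y,Y] = ((-0.75)·(-0.75) + (0.25)·(0.25) + (-0.75)·(-0.75) + (1.25)·(1.25)) / 3 = 2.75/3 = 0.9167
  s[Y,Z] = ((-0.75)·(2.25) + (0.25)·(-3.75) + (-0.75)·(2.25) + (1.25)·(-0.75)) / 3 = -5.25/3 = -1.75
  s[Z,Z] = ((2.25)·(2.25) + (-3.75)·(-3.75) + (2.25)·(2.25) + (-0.75)·(-0.75)) / 3 = 24.75/3 = 8.25
  Sample standard deviations s_i = √(s[i,i]):
  s(X) = √(2.9167) = 1.7078
  s(Y) = √(0.9167) = 0.9574
  s(Z) = √(8.25) = 2.8723

Step 3 — r_{ij} = s_{ij} / (s_i · s_j):
  r[X,X] = 1 (diagonal).
  r[X,Y] = -0.4167 / (1.7078 · 0.9574) = -0.4167 / 1.6351 = -0.2548
  r[X,Z] = 3.25 / (1.7078 · 2.8723) = 3.25 / 4.9054 = 0.6625
  r[Y,Y] = 1 (diagonal).
  r[Y,Z] = -1.75 / (0.9574 · 2.8723) = -1.75 / 2.75 = -0.6364
  r[Z,Z] = 1 (diagonal).

R is symmetric with unit diagonal. Assembling:

R = [[1, -0.2548, 0.6625],
 [-0.2548, 1, -0.6364],
 [0.6625, -0.6364, 1]]


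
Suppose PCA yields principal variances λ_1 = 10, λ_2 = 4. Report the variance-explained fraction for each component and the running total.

Step 1 — total variance = trace(Sigma) = Σ λ_i = 10 + 4 = 14.

Step 2 — fraction explained by component i = λ_i / Σ λ:
  PC1: 10/14 = 0.7143
  PC2: 4/14 = 0.2857

Step 3 — cumulative fraction after k components = (λ_1 + ... + λ_k) / Σ λ:
  k = 1: 10/14 = 0.7143
  k = 2: (10 + 4)/14 = 14/14 = 1

Summary (fraction, with percent):

explained: PC1 0.7143 (71.43%), PC2 0.2857 (28.57%);  cumulative: 0.7143, 1


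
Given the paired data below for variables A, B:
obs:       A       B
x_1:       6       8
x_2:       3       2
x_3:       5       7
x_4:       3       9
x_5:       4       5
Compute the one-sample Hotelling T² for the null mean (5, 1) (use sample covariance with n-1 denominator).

Step 1 — sample mean vector:
  mean(A) = (6 + 3 + 5 + 3 + 4) / 5 = 21/5 = 4.2
  mean(B) = (8 + 2 + 7 + 9 + 5) / 5 = 31/5 = 6.2
  x̄ = (4.2, 6.2),  deviation x̄ - mu_0 = (4.2, 6.2) - (5, 1) = (-0.8, 5.2).

Step 2 — sample covariance matrix, S[i,j] = (1/(n-1)) · Σ_k (x_{k,i} - mean_i) · (x_{k,j} - mean_j), divisor n-1 = 4:
  S[A,A] = ((1.8)·(1.8) + (-1.2)·(-1.2) + (0.8)·(0.8) + (-1.2)·(-1.2) + (-0.2)·(-0.2)) / 4 = 6.8/4 = 1.7
  S[A,B] = ((1.8)·(1.8) + (-1.2)·(-4.2) + (0.8)·(0.8) + (-1.2)·(2.8) + (-0.2)·(-1.2)) / 4 = 5.8/4 = 1.45
  S[B,B] = ((1.8)·(1.8) + (-4.2)·(-4.2) + (0.8)·(0.8) + (2.8)·(2.8) + (-1.2)·(-1.2)) / 4 = 30.8/4 = 7.7
  S = [[1.7, 1.45],
 [1.45, 7.7]].

Step 3 — invert S. det(S) = 1.7·7.7 - (1.45)² = 10.9875.
  S^{-1} = (1/det) · [[d, -b], [-b, a]] = [[0.7008, -0.132],
 [-0.132, 0.1547]].

Step 4 — quadratic form (x̄ - mu_0)^T · S^{-1} · (x̄ - mu_0):
  S^{-1} · (x̄ - mu_0) = (-1.2469, 0.9101),
  (x̄ - mu_0)^T · [...] = (-0.8)·(-1.2469) + (5.2)·(0.9101) = 5.7301.

Step 5 — scale by n: T² = 5 · 5.7301 = 28.6507.

T² ≈ 28.6507


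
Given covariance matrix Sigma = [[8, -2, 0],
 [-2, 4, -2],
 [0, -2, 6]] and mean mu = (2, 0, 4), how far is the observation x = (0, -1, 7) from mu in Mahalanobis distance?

Step 1 — centre the observation: (x - mu) = (-2, -1, 3).

Step 2 — invert Sigma (cofactor / det for 3×3, or solve directly):
  Sigma^{-1} = [[0.1471, 0.0882, 0.0294],
 [0.0882, 0.3529, 0.1176],
 [0.0294, 0.1176, 0.2059]].

Step 3 — form the quadratic (x - mu)^T · Sigma^{-1} · (x - mu):
  Sigma^{-1} · (x - mu) = (-0.2941, -0.1765, 0.4412).
  (x - mu)^T · [Sigma^{-1} · (x - mu)] = (-2)·(-0.2941) + (-1)·(-0.1765) + (3)·(0.4412) = 2.0882.

Step 4 — take square root: d = √(2.0882) ≈ 1.4451.

d(x, mu) = √(2.0882) ≈ 1.4451


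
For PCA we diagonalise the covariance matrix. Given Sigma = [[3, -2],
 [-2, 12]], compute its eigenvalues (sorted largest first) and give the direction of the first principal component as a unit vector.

Step 1 — characteristic polynomial of 2×2 Sigma:
  det(Sigma - λI) = λ² - trace · λ + det = 0.
  trace = 3 + 12 = 15, det = 3·12 - (-2)² = 32.
Step 2 — discriminant:
  Δ = trace² - 4·det = 225 - 128 = 97.
Step 3 — eigenvalues:
  λ = (trace ± √Δ)/2 = (15 ± 9.8489)/2,
  λ_1 = 12.4244,  λ_2 = 2.5756.

Step 4 — unit eigenvector for λ_1: solve (Sigma - λ_1 I)v = 0. First row:
  (3 - 12.4244)·v_x + (-2)·v_y = 0, i.e. (-9.4244)·v_x + (-2)·v_y = 0,
  so v ∝ (b, λ_1 - a) = (-2, 9.4244); multiply by -1 so the first entry is positive: u = (2, -9.4244).
  ||u|| = √((2)² + (-9.4244)²) = √(92.8199) ≈ 9.6343,
  v_1 = u/||u|| ≈ (0.2076, -0.9782) (||v_1|| = 1).

λ_1 = 12.4244,  λ_2 = 2.5756;  v_1 ≈ (0.2076, -0.9782)


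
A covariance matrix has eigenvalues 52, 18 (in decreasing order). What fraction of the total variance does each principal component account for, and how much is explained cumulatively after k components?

Step 1 — total variance = trace(Sigma) = Σ λ_i = 52 + 18 = 70.

Step 2 — fraction explained by component i = λ_i / Σ λ:
  PC1: 52/70 = 0.7429
  PC2: 18/70 = 0.2571

Step 3 — cumulative fraction after k components = (λ_1 + ... + λ_k) / Σ λ:
  k = 1: 52/70 = 0.7429
  k = 2: (52 + 18)/70 = 70/70 = 1

Summary (fraction, with percent):

explained: PC1 0.7429 (74.29%), PC2 0.2571 (25.71%);  cumulative: 0.7429, 1


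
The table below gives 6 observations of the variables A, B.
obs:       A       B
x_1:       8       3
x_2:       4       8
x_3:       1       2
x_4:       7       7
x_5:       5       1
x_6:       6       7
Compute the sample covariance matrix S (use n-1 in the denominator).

Step 1 — column means:
  mean(A) = (8 + 4 + 1 + 7 + 5 + 6) / 6 = 31/6 = 5.1667
  mean(B) = (3 + 8 + 2 + 7 + 1 + 7) / 6 = 28/6 = 4.6667

Step 2 — sample covariance S[i,j] = (1/(n-1)) · Σ_k (x_{k,i} - mean_i) · (x_{k,j} - mean_j), with n-1 = 5.
  S[A,A] = ((2.8333)·(2.8333) + (-1.1667)·(-1.1667) + (-4.1667)·(-4.1667) + (1.8333)·(1.8333) + (-0.1667)·(-0.1667) + (0.8333)·(0.8333)) / 5 = 30.8333/5 = 6.1667
  S[A,B] = ((2.8333)·(-1.6667) + (-1.1667)·(3.3333) + (-4.1667)·(-2.6667) + (1.8333)·(2.3333) + (-0.1667)·(-3.6667) + (0.8333)·(2.3333)) / 5 = 9.3333/5 = 1.8667
  S[B,B] = ((-1.6667)·(-1.6667) + (3.3333)·(3.3333) + (-2.6667)·(-2.6667) + (2.3333)·(2.3333) + (-3.6667)·(-3.6667) + (2.3333)·(2.3333)) / 5 = 45.3333/5 = 9.0667

S is symmetric (S[j,i] = S[i,j]). Assembling:

S = [[6.1667, 1.8667],
 [1.8667, 9.0667]]


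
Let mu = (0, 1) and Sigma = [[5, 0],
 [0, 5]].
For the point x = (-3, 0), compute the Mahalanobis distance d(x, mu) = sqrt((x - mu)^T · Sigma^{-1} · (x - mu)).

Step 1 — centre the observation: (x - mu) = (-3, -1).

Step 2 — invert Sigma. det(Sigma) = 5·5 - (0)² = 25.
  Sigma^{-1} = (1/det) · [[d, -b], [-b, a]] = [[0.2, 0],
 [0, 0.2]].

Step 3 — form the quadratic (x - mu)^T · Sigma^{-1} · (x - mu):
  Sigma^{-1} · (x - mu) = (-0.6, -0.2).
  (x - mu)^T · [Sigma^{-1} · (x - mu)] = (-3)·(-0.6) + (-1)·(-0.2) = 2.

Step 4 — take square root: d = √(2) ≈ 1.4142.

d(x, mu) = √(2) ≈ 1.4142


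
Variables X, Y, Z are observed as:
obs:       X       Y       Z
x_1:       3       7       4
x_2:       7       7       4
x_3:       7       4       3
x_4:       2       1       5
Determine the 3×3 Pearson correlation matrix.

Step 1 — column means:
  mean(X) = (3 + 7 + 7 + 2) / 4 = 19/4 = 4.75
  mean(Y) = (7 + 7 + 4 + 1) / 4 = 19/4 = 4.75
  mean(Z) = (4 + 4 + 3 + 5) / 4 = 16/4 = 4

Step 2 — sample variances and covariances s[i,j] = (1/(n-1)) · Σ_k (x_{k,i} - mean_i) · (x_{k,j} - mean_j), with n-1 = 3:
  s[X,X] = ((-1.75)·(-1.75) + (2.25)·(2.25) + (2.25)·(2.25) + (-2.75)·(-2.75)) / 3 = 20.75/3 = 6.9167
  s[X,Y] = ((-1.75)·(2.25) + (2.25)·(2.25) + (2.25)·(-0.75) + (-2.75)·(-3.75)) / 3 = 9.75/3 = 3.25
  s[X,Z] = ((-1.75)·(0) + (2.25)·(0) + (2.25)·(-1) + (-2.75)·(1)) / 3 = -5/3 = -1.6667
  s[Y,Y] = ((2.25)·(2.25) + (2.25)·(2.25) + (-0.75)·(-0.75) + (-3.75)·(-3.75)) / 3 = 24.75/3 = 8.25
  s[Y,Z] = ((2.25)·(0) + (2.25)·(0) + (-0.75)·(-1) + (-3.75)·(1)) / 3 = -3/3 = -1
  s[Z,Z] = ((0)·(0) + (0)·(0) + (-1)·(-1) + (1)·(1)) / 3 = 2/3 = 0.6667
  Sample standard deviations s_i = √(s[i,i]):
  s(X) = √(6.9167) = 2.63
  s(Y) = √(8.25) = 2.8723
  s(Z) = √(0.6667) = 0.8165

Step 3 — r_{ij} = s_{ij} / (s_i · s_j):
  r[X,X] = 1 (diagonal).
  r[X,Y] = 3.25 / (2.63 · 2.8723) = 3.25 / 7.554 = 0.4302
  r[X,Z] = -1.6667 / (2.63 · 0.8165) = -1.6667 / 2.1473 = -0.7762
  r[Y,Y] = 1 (diagonal).
  r[Y,Z] = -1 / (2.8723 · 0.8165) = -1 / 2.3452 = -0.4264
  r[Z,Z] = 1 (diagonal).

R is symmetric with unit diagonal. Assembling:

R = [[1, 0.4302, -0.7762],
 [0.4302, 1, -0.4264],
 [-0.7762, -0.4264, 1]]


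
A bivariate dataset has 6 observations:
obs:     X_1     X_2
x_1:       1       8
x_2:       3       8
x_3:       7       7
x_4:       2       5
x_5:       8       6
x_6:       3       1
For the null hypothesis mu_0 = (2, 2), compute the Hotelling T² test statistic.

Step 1 — sample mean vector:
  mean(X_1) = (1 + 3 + 7 + 2 + 8 + 3) / 6 = 24/6 = 4
  mean(X_2) = (8 + 8 + 7 + 5 + 6 + 1) / 6 = 35/6 = 5.8333
  x̄ = (4, 5.8333),  deviation x̄ - mu_0 = (4, 5.8333) - (2, 2) = (2, 3.8333).

Step 2 — sample covariance matrix, S[i,j] = (1/(n-1)) · Σ_k (x_{k,i} - mean_i) · (x_{k,j} - mean_j), divisor n-1 = 5:
  S[X_1,X_1] = ((-3)·(-3) + (-1)·(-1) + (3)·(3) + (-2)·(-2) + (4)·(4) + (-1)·(-1)) / 5 = 40/5 = 8
  S[X_1,X_2] = ((-3)·(2.1667) + (-1)·(2.1667) + (3)·(1.1667) + (-2)·(-0.8333) + (4)·(0.1667) + (-1)·(-4.8333)) / 5 = 2/5 = 0.4
  S[X_2,X_2] = ((2.1667)·(2.1667) + (2.1667)·(2.1667) + (1.1667)·(1.1667) + (-0.8333)·(-0.8333) + (0.1667)·(0.1667) + (-4.8333)·(-4.8333)) / 5 = 34.8333/5 = 6.9667
  S = [[8, 0.4],
 [0.4, 6.9667]].

Step 3 — invert S. det(S) = 8·6.9667 - (0.4)² = 55.5733.
  S^{-1} = (1/det) · [[d, -b], [-b, a]] = [[0.1254, -0.0072],
 [-0.0072, 0.144]].

Step 4 — quadratic form (x̄ - mu_0)^T · S^{-1} · (x̄ - mu_0):
  S^{-1} · (x̄ - mu_0) = (0.2231, 0.5374),
  (x̄ - mu_0)^T · [...] = (2)·(0.2231) + (3.8333)·(0.5374) = 2.5064.

Step 5 — scale by n: T² = 6 · 2.5064 = 15.0384.

T² ≈ 15.0384


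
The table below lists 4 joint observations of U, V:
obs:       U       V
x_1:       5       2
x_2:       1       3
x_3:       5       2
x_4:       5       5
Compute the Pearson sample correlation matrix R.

Step 1 — column means:
  mean(U) = (5 + 1 + 5 + 5) / 4 = 16/4 = 4
  mean(V) = (2 + 3 + 2 + 5) / 4 = 12/4 = 3

Step 2 — sample variances and covariances s[i,j] = (1/(n-1)) · Σ_k (x_{k,i} - mean_i) · (x_{k,j} - mean_j), with n-1 = 3:
  s[U,U] = ((1)·(1) + (-3)·(-3) + (1)·(1) + (1)·(1)) / 3 = 12/3 = 4
  s[U,V] = ((1)·(-1) + (-3)·(0) + (1)·(-1) + (1)·(2)) / 3 = 0/3 = 0
  s[V,V] = ((-1)·(-1) + (0)·(0) + (-1)·(-1) + (2)·(2)) / 3 = 6/3 = 2
  Sample standard deviations s_i = √(s[i,i]):
  s(U) = √(4) = 2
  s(V) = √(2) = 1.4142

Step 3 — r_{ij} = s_{ij} / (s_i · s_j):
  r[U,U] = 1 (diagonal).
  r[U,V] = 0 / (2 · 1.4142) = 0 / 2.8284 = 0
  r[V,V] = 1 (diagonal).

R is symmetric with unit diagonal. Assembling:

R = [[1, 0],
 [0, 1]]


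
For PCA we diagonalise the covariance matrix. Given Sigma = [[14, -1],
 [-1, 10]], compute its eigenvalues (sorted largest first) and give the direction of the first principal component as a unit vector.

Step 1 — characteristic polynomial of 2×2 Sigma:
  det(Sigma - λI) = λ² - trace · λ + det = 0.
  trace = 14 + 10 = 24, det = 14·10 - (-1)² = 139.
Step 2 — discriminant:
  Δ = trace² - 4·det = 576 - 556 = 20.
Step 3 — eigenvalues:
  λ = (trace ± √Δ)/2 = (24 ± 4.4721)/2,
  λ_1 = 14.2361,  λ_2 = 9.7639.

Step 4 — unit eigenvector for λ_1: solve (Sigma - λ_1 I)v = 0. First row:
  (14 - 14.2361)·v_x + (-1)·v_y = 0, i.e. (-0.2361)·v_x + (-1)·v_y = 0,
  so v ∝ (b, λ_1 - a) = (-1, 0.2361); multiply by -1 so the first entry is positive: u = (1, -0.2361).
  ||u|| = √((1)² + (-0.2361)²) = √(1.0557) ≈ 1.0275,
  v_1 = u/||u|| ≈ (0.9732, -0.2298) (||v_1|| = 1).

λ_1 = 14.2361,  λ_2 = 9.7639;  v_1 ≈ (0.9732, -0.2298)


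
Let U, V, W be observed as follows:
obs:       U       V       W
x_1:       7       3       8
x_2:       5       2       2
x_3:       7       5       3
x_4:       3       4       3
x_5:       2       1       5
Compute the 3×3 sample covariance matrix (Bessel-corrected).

Step 1 — column means:
  mean(U) = (7 + 5 + 7 + 3 + 2) / 5 = 24/5 = 4.8
  mean(V) = (3 + 2 + 5 + 4 + 1) / 5 = 15/5 = 3
  mean(W) = (8 + 2 + 3 + 3 + 5) / 5 = 21/5 = 4.2

Step 2 — sample covariance S[i,j] = (1/(n-1)) · Σ_k (x_{k,i} - mean_i) · (x_{k,j} - mean_j), with n-1 = 4.
  S[U,U] = ((2.2)·(2.2) + (0.2)·(0.2) + (2.2)·(2.2) + (-1.8)·(-1.8) + (-2.8)·(-2.8)) / 4 = 20.8/4 = 5.2
  S[U,V] = ((2.2)·(0) + (0.2)·(-1) + (2.2)·(2) + (-1.8)·(1) + (-2.8)·(-2)) / 4 = 8/4 = 2
  S[U,W] = ((2.2)·(3.8) + (0.2)·(-2.2) + (2.2)·(-1.2) + (-1.8)·(-1.2) + (-2.8)·(0.8)) / 4 = 5.2/4 = 1.3
  S[V,V] = ((0)·(0) + (-1)·(-1) + (2)·(2) + (1)·(1) + (-2)·(-2)) / 4 = 10/4 = 2.5
  S[V,W] = ((0)·(3.8) + (-1)·(-2.2) + (2)·(-1.2) + (1)·(-1.2) + (-2)·(0.8)) / 4 = -3/4 = -0.75
  S[W,W] = ((3.8)·(3.8) + (-2.2)·(-2.2) + (-1.2)·(-1.2) + (-1.2)·(-1.2) + (0.8)·(0.8)) / 4 = 22.8/4 = 5.7

S is symmetric (S[j,i] = S[i,j]). Assembling:

S = [[5.2, 2, 1.3],
 [2, 2.5, -0.75],
 [1.3, -0.75, 5.7]]


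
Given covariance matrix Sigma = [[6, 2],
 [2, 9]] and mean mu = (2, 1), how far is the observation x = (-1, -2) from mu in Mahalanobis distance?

Step 1 — centre the observation: (x - mu) = (-3, -3).

Step 2 — invert Sigma. det(Sigma) = 6·9 - (2)² = 50.
  Sigma^{-1} = (1/det) · [[d, -b], [-b, a]] = [[0.18, -0.04],
 [-0.04, 0.12]].

Step 3 — form the quadratic (x - mu)^T · Sigma^{-1} · (x - mu):
  Sigma^{-1} · (x - mu) = (-0.42, -0.24).
  (x - mu)^T · [Sigma^{-1} · (x - mu)] = (-3)·(-0.42) + (-3)·(-0.24) = 1.98.

Step 4 — take square root: d = √(1.98) ≈ 1.4071.

d(x, mu) = √(1.98) ≈ 1.4071


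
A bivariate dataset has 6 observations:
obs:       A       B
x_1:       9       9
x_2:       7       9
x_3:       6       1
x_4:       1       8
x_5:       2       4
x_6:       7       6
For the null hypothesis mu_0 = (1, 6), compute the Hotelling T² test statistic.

Step 1 — sample mean vector:
  mean(A) = (9 + 7 + 6 + 1 + 2 + 7) / 6 = 32/6 = 5.3333
  mean(B) = (9 + 9 + 1 + 8 + 4 + 6) / 6 = 37/6 = 6.1667
  x̄ = (5.3333, 6.1667),  deviation x̄ - mu_0 = (5.3333, 6.1667) - (1, 6) = (4.3333, 0.1667).

Step 2 — sample covariance matrix, S[i,j] = (1/(n-1)) · Σ_k (x_{k,i} - mean_i) · (x_{k,j} - mean_j), divisor n-1 = 5:
  S[A,A] = ((3.6667)·(3.6667) + (1.6667)·(1.6667) + (0.6667)·(0.6667) + (-4.3333)·(-4.3333) + (-3.3333)·(-3.3333) + (1.6667)·(1.6667)) / 5 = 49.3333/5 = 9.8667
  S[A,B] = ((3.6667)·(2.8333) + (1.6667)·(2.8333) + (0.6667)·(-5.1667) + (-4.3333)·(1.8333) + (-3.3333)·(-2.1667) + (1.6667)·(-0.1667)) / 5 = 10.6667/5 = 2.1333
  S[B,B] = ((2.8333)·(2.8333) + (2.8333)·(2.8333) + (-5.1667)·(-5.1667) + (1.8333)·(1.8333) + (-2.1667)·(-2.1667) + (-0.1667)·(-0.1667)) / 5 = 50.8333/5 = 10.1667
  S = [[9.8667, 2.1333],
 [2.1333, 10.1667]].

Step 3 — invert S. det(S) = 9.8667·10.1667 - (2.1333)² = 95.76.
  S^{-1} = (1/det) · [[d, -b], [-b, a]] = [[0.1062, -0.0223],
 [-0.0223, 0.103]].

Step 4 — quadratic form (x̄ - mu_0)^T · S^{-1} · (x̄ - mu_0):
  S^{-1} · (x̄ - mu_0) = (0.4563, -0.0794),
  (x̄ - mu_0)^T · [...] = (4.3333)·(0.4563) + (0.1667)·(-0.0794) = 1.9643.

Step 5 — scale by n: T² = 6 · 1.9643 = 11.7857.

T² ≈ 11.7857


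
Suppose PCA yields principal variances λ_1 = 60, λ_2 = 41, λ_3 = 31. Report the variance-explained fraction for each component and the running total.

Step 1 — total variance = trace(Sigma) = Σ λ_i = 60 + 41 + 31 = 132.

Step 2 — fraction explained by component i = λ_i / Σ λ:
  PC1: 60/132 = 0.4545
  PC2: 41/132 = 0.3106
  PC3: 31/132 = 0.2348

Step 3 — cumulative fraction after k components = (λ_1 + ... + λ_k) / Σ λ:
  k = 1: 60/132 = 0.4545
  k = 2: (60 + 41)/132 = 101/132 = 0.7652
  k = 3: (60 + 41 + 31)/132 = 132/132 = 1

Summary (fraction, with percent):

explained: PC1 0.4545 (45.45%), PC2 0.3106 (31.06%), PC3 0.2348 (23.48%);  cumulative: 0.4545, 0.7652, 1


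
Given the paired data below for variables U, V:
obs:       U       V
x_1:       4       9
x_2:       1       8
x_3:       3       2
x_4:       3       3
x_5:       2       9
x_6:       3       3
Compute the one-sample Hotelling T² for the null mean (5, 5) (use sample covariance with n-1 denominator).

Step 1 — sample mean vector:
  mean(U) = (4 + 1 + 3 + 3 + 2 + 3) / 6 = 16/6 = 2.6667
  mean(V) = (9 + 8 + 2 + 3 + 9 + 3) / 6 = 34/6 = 5.6667
  x̄ = (2.6667, 5.6667),  deviation x̄ - mu_0 = (2.6667, 5.6667) - (5, 5) = (-2.3333, 0.6667).

Step 2 — sample covariance matrix, S[i,j] = (1/(n-1)) · Σ_k (x_{k,i} - mean_i) · (x_{k,j} - mean_j), divisor n-1 = 5:
  S[U,U] = ((1.3333)·(1.3333) + (-1.6667)·(-1.6667) + (0.3333)·(0.3333) + (0.3333)·(0.3333) + (-0.6667)·(-0.6667) + (0.3333)·(0.3333)) / 5 = 5.3333/5 = 1.0667
  S[U,V] = ((1.3333)·(3.3333) + (-1.6667)·(2.3333) + (0.3333)·(-3.6667) + (0.3333)·(-2.6667) + (-0.6667)·(3.3333) + (0.3333)·(-2.6667)) / 5 = -4.6667/5 = -0.9333
  S[V,V] = ((3.3333)·(3.3333) + (2.3333)·(2.3333) + (-3.6667)·(-3.6667) + (-2.6667)·(-2.6667) + (3.3333)·(3.3333) + (-2.6667)·(-2.6667)) / 5 = 55.3333/5 = 11.0667
  S = [[1.0667, -0.9333],
 [-0.9333, 11.0667]].

Step 3 — invert S. det(S) = 1.0667·11.0667 - (-0.9333)² = 10.9333.
  S^{-1} = (1/det) · [[d, -b], [-b, a]] = [[1.0122, 0.0854],
 [0.0854, 0.0976]].

Step 4 — quadratic form (x̄ - mu_0)^T · S^{-1} · (x̄ - mu_0):
  S^{-1} · (x̄ - mu_0) = (-2.3049, -0.1341),
  (x̄ - mu_0)^T · [...] = (-2.3333)·(-2.3049) + (0.6667)·(-0.1341) = 5.2886.

Step 5 — scale by n: T² = 6 · 5.2886 = 31.7317.

T² ≈ 31.7317


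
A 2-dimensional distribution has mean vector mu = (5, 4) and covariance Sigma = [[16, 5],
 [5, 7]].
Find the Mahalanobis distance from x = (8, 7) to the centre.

Step 1 — centre the observation: (x - mu) = (3, 3).

Step 2 — invert Sigma. det(Sigma) = 16·7 - (5)² = 87.
  Sigma^{-1} = (1/det) · [[d, -b], [-b, a]] = [[0.0805, -0.0575],
 [-0.0575, 0.1839]].

Step 3 — form the quadratic (x - mu)^T · Sigma^{-1} · (x - mu):
  Sigma^{-1} · (x - mu) = (0.069, 0.3793).
  (x - mu)^T · [Sigma^{-1} · (x - mu)] = (3)·(0.069) + (3)·(0.3793) = 1.3448.

Step 4 — take square root: d = √(1.3448) ≈ 1.1597.

d(x, mu) = √(1.3448) ≈ 1.1597


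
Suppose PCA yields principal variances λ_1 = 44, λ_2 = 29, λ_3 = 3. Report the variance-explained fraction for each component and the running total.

Step 1 — total variance = trace(Sigma) = Σ λ_i = 44 + 29 + 3 = 76.

Step 2 — fraction explained by component i = λ_i / Σ λ:
  PC1: 44/76 = 0.5789
  PC2: 29/76 = 0.3816
  PC3: 3/76 = 0.0395

Step 3 — cumulative fraction after k components = (λ_1 + ... + λ_k) / Σ λ:
  k = 1: 44/76 = 0.5789
  k = 2: (44 + 29)/76 = 73/76 = 0.9605
  k = 3: (44 + 29 + 3)/76 = 76/76 = 1

Summary (fraction, with percent):

explained: PC1 0.5789 (57.89%), PC2 0.3816 (38.16%), PC3 0.0395 (3.95%);  cumulative: 0.5789, 0.9605, 1


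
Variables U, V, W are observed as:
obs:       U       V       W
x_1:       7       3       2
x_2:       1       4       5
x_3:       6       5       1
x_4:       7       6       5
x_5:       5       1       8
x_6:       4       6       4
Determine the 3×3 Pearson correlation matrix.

Step 1 — column means:
  mean(U) = (7 + 1 + 6 + 7 + 5 + 4) / 6 = 30/6 = 5
  mean(V) = (3 + 4 + 5 + 6 + 1 + 6) / 6 = 25/6 = 4.1667
  mean(W) = (2 + 5 + 1 + 5 + 8 + 4) / 6 = 25/6 = 4.1667

Step 2 — sample variances and covariances s[i,j] = (1/(n-1)) · Σ_k (x_{k,i} - mean_i) · (x_{k,j} - mean_j), with n-1 = 5:
  s[U,U] = ((2)·(2) + (-4)·(-4) + (1)·(1) + (2)·(2) + (0)·(0) + (-1)·(-1)) / 5 = 26/5 = 5.2
  s[U,V] = ((2)·(-1.1667) + (-4)·(-0.1667) + (1)·(0.8333) + (2)·(1.8333) + (0)·(-3.1667) + (-1)·(1.8333)) / 5 = 1/5 = 0.2
  s[U,W] = ((2)·(-2.1667) + (-4)·(0.8333) + (1)·(-3.1667) + (2)·(0.8333) + (0)·(3.8333) + (-1)·(-0.1667)) / 5 = -9/5 = -1.8
  s[V,V] = ((-1.1667)·(-1.1667) + (-0.1667)·(-0.1667) + (0.8333)·(0.8333) + (1.8333)·(1.8333) + (-3.1667)·(-3.1667) + (1.8333)·(1.8333)) / 5 = 18.8333/5 = 3.7667
  s[V,W] = ((-1.1667)·(-2.1667) + (-0.1667)·(0.8333) + (0.8333)·(-3.1667) + (1.8333)·(0.8333) + (-3.1667)·(3.8333) + (1.8333)·(-0.1667)) / 5 = -11.1667/5 = -2.2333
  s[W,W] = ((-2.1667)·(-2.1667) + (0.8333)·(0.8333) + (-3.1667)·(-3.1667) + (0.8333)·(0.8333) + (3.8333)·(3.8333) + (-0.1667)·(-0.1667)) / 5 = 30.8333/5 = 6.1667
  Sample standard deviations s_i = √(s[i,i]):
  s(U) = √(5.2) = 2.2804
  s(V) = √(3.7667) = 1.9408
  s(W) = √(6.1667) = 2.4833

Step 3 — r_{ij} = s_{ij} / (s_i · s_j):
  r[U,U] = 1 (diagonal).
  r[U,V] = 0.2 / (2.2804 · 1.9408) = 0.2 / 4.4257 = 0.0452
  r[U,W] = -1.8 / (2.2804 · 2.4833) = -1.8 / 5.6627 = -0.3179
  r[V,V] = 1 (diagonal).
  r[V,W] = -2.2333 / (1.9408 · 2.4833) = -2.2333 / 4.8195 = -0.4634
  r[W,W] = 1 (diagonal).

R is symmetric with unit diagonal. Assembling:

R = [[1, 0.0452, -0.3179],
 [0.0452, 1, -0.4634],
 [-0.3179, -0.4634, 1]]


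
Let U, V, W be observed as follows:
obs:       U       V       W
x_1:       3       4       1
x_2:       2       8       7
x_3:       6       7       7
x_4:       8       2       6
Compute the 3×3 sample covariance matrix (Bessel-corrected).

Step 1 — column means:
  mean(U) = (3 + 2 + 6 + 8) / 4 = 19/4 = 4.75
  mean(V) = (4 + 8 + 7 + 2) / 4 = 21/4 = 5.25
  mean(W) = (1 + 7 + 7 + 6) / 4 = 21/4 = 5.25

Step 2 — sample covariance S[i,j] = (1/(n-1)) · Σ_k (x_{k,i} - mean_i) · (x_{k,j} - mean_j), with n-1 = 3.
  S[U,U] = ((-1.75)·(-1.75) + (-2.75)·(-2.75) + (1.25)·(1.25) + (3.25)·(3.25)) / 3 = 22.75/3 = 7.5833
  S[U,V] = ((-1.75)·(-1.25) + (-2.75)·(2.75) + (1.25)·(1.75) + (3.25)·(-3.25)) / 3 = -13.75/3 = -4.5833
  S[U,W] = ((-1.75)·(-4.25) + (-2.75)·(1.75) + (1.25)·(1.75) + (3.25)·(0.75)) / 3 = 7.25/3 = 2.4167
  S[V,V] = ((-1.25)·(-1.25) + (2.75)·(2.75) + (1.75)·(1.75) + (-3.25)·(-3.25)) / 3 = 22.75/3 = 7.5833
  S[V,W] = ((-1.25)·(-4.25) + (2.75)·(1.75) + (1.75)·(1.75) + (-3.25)·(0.75)) / 3 = 10.75/3 = 3.5833
  S[W,W] = ((-4.25)·(-4.25) + (1.75)·(1.75) + (1.75)·(1.75) + (0.75)·(0.75)) / 3 = 24.75/3 = 8.25

S is symmetric (S[j,i] = S[i,j]). Assembling:

S = [[7.5833, -4.5833, 2.4167],
 [-4.5833, 7.5833, 3.5833],
 [2.4167, 3.5833, 8.25]]


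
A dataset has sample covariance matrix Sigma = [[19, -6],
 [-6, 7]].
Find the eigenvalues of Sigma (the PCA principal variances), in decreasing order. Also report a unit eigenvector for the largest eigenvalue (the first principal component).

Step 1 — characteristic polynomial of 2×2 Sigma:
  det(Sigma - λI) = λ² - trace · λ + det = 0.
  trace = 19 + 7 = 26, det = 19·7 - (-6)² = 97.
Step 2 — discriminant:
  Δ = trace² - 4·det = 676 - 388 = 288.
Step 3 — eigenvalues:
  λ = (trace ± √Δ)/2 = (26 ± 16.9706)/2,
  λ_1 = 21.4853,  λ_2 = 4.5147.

Step 4 — unit eigenvector for λ_1: solve (Sigma - λ_1 I)v = 0. First row:
  (19 - 21.4853)·v_x + (-6)·v_y = 0, i.e. (-2.4853)·v_x + (-6)·v_y = 0,
  so v ∝ (b, λ_1 - a) = (-6, 2.4853); multiply by -1 so the first entry is positive: u = (6, -2.4853).
  ||u|| = √((6)² + (-2.4853)²) = √(42.1766) ≈ 6.4944,
  v_1 = u/||u|| ≈ (0.9239, -0.3827) (||v_1|| = 1).

λ_1 = 21.4853,  λ_2 = 4.5147;  v_1 ≈ (0.9239, -0.3827)


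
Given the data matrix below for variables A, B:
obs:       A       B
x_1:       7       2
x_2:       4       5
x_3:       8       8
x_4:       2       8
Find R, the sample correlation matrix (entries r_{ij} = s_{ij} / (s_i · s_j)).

Step 1 — column means:
  mean(A) = (7 + 4 + 8 + 2) / 4 = 21/4 = 5.25
  mean(B) = (2 + 5 + 8 + 8) / 4 = 23/4 = 5.75

Step 2 — sample variances and covariances s[i,j] = (1/(n-1)) · Σ_k (x_{k,i} - mean_i) · (x_{k,j} - mean_j), with n-1 = 3:
  s[A,A] = ((1.75)·(1.75) + (-1.25)·(-1.25) + (2.75)·(2.75) + (-3.25)·(-3.25)) / 3 = 22.75/3 = 7.5833
  s[A,B] = ((1.75)·(-3.75) + (-1.25)·(-0.75) + (2.75)·(2.25) + (-3.25)·(2.25)) / 3 = -6.75/3 = -2.25
  s[B,B] = ((-3.75)·(-3.75) + (-0.75)·(-0.75) + (2.25)·(2.25) + (2.25)·(2.25)) / 3 = 24.75/3 = 8.25
  Sample standard deviations s_i = √(s[i,i]):
  s(A) = √(7.5833) = 2.7538
  s(B) = √(8.25) = 2.8723

Step 3 — r_{ij} = s_{ij} / (s_i · s_j):
  r[A,A] = 1 (diagonal).
  r[A,B] = -2.25 / (2.7538 · 2.8723) = -2.25 / 7.9096 = -0.2845
  r[B,B] = 1 (diagonal).

R is symmetric with unit diagonal. Assembling:

R = [[1, -0.2845],
 [-0.2845, 1]]


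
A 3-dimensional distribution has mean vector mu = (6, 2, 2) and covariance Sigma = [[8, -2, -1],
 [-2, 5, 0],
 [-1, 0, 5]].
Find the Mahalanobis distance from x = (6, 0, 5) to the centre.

Step 1 — centre the observation: (x - mu) = (0, -2, 3).

Step 2 — invert Sigma (cofactor / det for 3×3, or solve directly):
  Sigma^{-1} = [[0.1429, 0.0571, 0.0286],
 [0.0571, 0.2229, 0.0114],
 [0.0286, 0.0114, 0.2057]].

Step 3 — form the quadratic (x - mu)^T · Sigma^{-1} · (x - mu):
  Sigma^{-1} · (x - mu) = (-0.0286, -0.4114, 0.5943).
  (x - mu)^T · [Sigma^{-1} · (x - mu)] = (0)·(-0.0286) + (-2)·(-0.4114) + (3)·(0.5943) = 2.6057.

Step 4 — take square root: d = √(2.6057) ≈ 1.6142.

d(x, mu) = √(2.6057) ≈ 1.6142


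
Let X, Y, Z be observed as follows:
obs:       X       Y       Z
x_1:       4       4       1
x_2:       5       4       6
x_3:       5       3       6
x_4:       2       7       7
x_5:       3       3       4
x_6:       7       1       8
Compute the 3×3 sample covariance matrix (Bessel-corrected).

Step 1 — column means:
  mean(X) = (4 + 5 + 5 + 2 + 3 + 7) / 6 = 26/6 = 4.3333
  mean(Y) = (4 + 4 + 3 + 7 + 3 + 1) / 6 = 22/6 = 3.6667
  mean(Z) = (1 + 6 + 6 + 7 + 4 + 8) / 6 = 32/6 = 5.3333

Step 2 — sample covariance S[i,j] = (1/(n-1)) · Σ_k (x_{k,i} - mean_i) · (x_{k,j} - mean_j), with n-1 = 5.
  S[X,X] = ((-0.3333)·(-0.3333) + (0.6667)·(0.6667) + (0.6667)·(0.6667) + (-2.3333)·(-2.3333) + (-1.3333)·(-1.3333) + (2.6667)·(2.6667)) / 5 = 15.3333/5 = 3.0667
  S[X,Y] = ((-0.3333)·(0.3333) + (0.6667)·(0.3333) + (0.6667)·(-0.6667) + (-2.3333)·(3.3333) + (-1.3333)·(-0.6667) + (2.6667)·(-2.6667)) / 5 = -14.3333/5 = -2.8667
  S[X,Z] = ((-0.3333)·(-4.3333) + (0.6667)·(0.6667) + (0.6667)·(0.6667) + (-2.3333)·(1.6667) + (-1.3333)·(-1.3333) + (2.6667)·(2.6667)) / 5 = 7.3333/5 = 1.4667
  S[Y,Y] = ((0.3333)·(0.3333) + (0.3333)·(0.3333) + (-0.6667)·(-0.6667) + (3.3333)·(3.3333) + (-0.6667)·(-0.6667) + (-2.6667)·(-2.6667)) / 5 = 19.3333/5 = 3.8667
  S[Y,Z] = ((0.3333)·(-4.3333) + (0.3333)·(0.6667) + (-0.6667)·(0.6667) + (3.3333)·(1.6667) + (-0.6667)·(-1.3333) + (-2.6667)·(2.6667)) / 5 = -2.3333/5 = -0.4667
  S[Z,Z] = ((-4.3333)·(-4.3333) + (0.6667)·(0.6667) + (0.6667)·(0.6667) + (1.6667)·(1.6667) + (-1.3333)·(-1.3333) + (2.6667)·(2.6667)) / 5 = 31.3333/5 = 6.2667

S is symmetric (S[j,i] = S[i,j]). Assembling:

S = [[3.0667, -2.8667, 1.4667],
 [-2.8667, 3.8667, -0.4667],
 [1.4667, -0.4667, 6.2667]]


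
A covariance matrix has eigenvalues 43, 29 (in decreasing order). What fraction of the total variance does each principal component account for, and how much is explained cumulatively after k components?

Step 1 — total variance = trace(Sigma) = Σ λ_i = 43 + 29 = 72.

Step 2 — fraction explained by component i = λ_i / Σ λ:
  PC1: 43/72 = 0.5972
  PC2: 29/72 = 0.4028

Step 3 — cumulative fraction after k components = (λ_1 + ... + λ_k) / Σ λ:
  k = 1: 43/72 = 0.5972
  k = 2: (43 + 29)/72 = 72/72 = 1

Summary (fraction, with percent):

explained: PC1 0.5972 (59.72%), PC2 0.4028 (40.28%);  cumulative: 0.5972, 1


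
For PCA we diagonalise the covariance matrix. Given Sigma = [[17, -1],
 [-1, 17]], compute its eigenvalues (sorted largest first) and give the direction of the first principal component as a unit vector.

Step 1 — characteristic polynomial of 2×2 Sigma:
  det(Sigma - λI) = λ² - trace · λ + det = 0.
  trace = 17 + 17 = 34, det = 17·17 - (-1)² = 288.
Step 2 — discriminant:
  Δ = trace² - 4·det = 1156 - 1152 = 4.
Step 3 — eigenvalues:
  λ = (trace ± √Δ)/2 = (34 ± 2)/2,
  λ_1 = 18,  λ_2 = 16.

Step 4 — unit eigenvector for λ_1: solve (Sigma - λ_1 I)v = 0. First row:
  (17 - 18)·v_x + (-1)·v_y = 0, i.e. (-1)·v_x + (-1)·v_y = 0,
  so v ∝ (b, λ_1 - a) = (-1, 1); multiply by -1 so the first entry is positive: u = (1, -1).
  ||u|| = √((1)² + (-1)²) = √(2) ≈ 1.4142,
  v_1 = u/||u|| ≈ (0.7071, -0.7071) (||v_1|| = 1).

λ_1 = 18,  λ_2 = 16;  v_1 ≈ (0.7071, -0.7071)


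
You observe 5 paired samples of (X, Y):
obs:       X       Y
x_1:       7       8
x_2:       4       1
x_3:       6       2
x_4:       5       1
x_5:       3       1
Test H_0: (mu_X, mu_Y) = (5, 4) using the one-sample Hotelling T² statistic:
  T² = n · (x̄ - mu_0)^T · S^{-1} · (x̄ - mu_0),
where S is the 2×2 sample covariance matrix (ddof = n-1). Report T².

Step 1 — sample mean vector:
  mean(X) = (7 + 4 + 6 + 5 + 3) / 5 = 25/5 = 5
  mean(Y) = (8 + 1 + 2 + 1 + 1) / 5 = 13/5 = 2.6
  x̄ = (5, 2.6),  deviation x̄ - mu_0 = (5, 2.6) - (5, 4) = (0, -1.4).

Step 2 — sample covariance matrix, S[i,j] = (1/(n-1)) · Σ_k (x_{k,i} - mean_i) · (x_{k,j} - mean_j), divisor n-1 = 4:
  S[X,X] = ((2)·(2) + (-1)·(-1) + (1)·(1) + (0)·(0) + (-2)·(-2)) / 4 = 10/4 = 2.5
  S[X,Y] = ((2)·(5.4) + (-1)·(-1.6) + (1)·(-0.6) + (0)·(-1.6) + (-2)·(-1.6)) / 4 = 15/4 = 3.75
  S[Y,Y] = ((5.4)·(5.4) + (-1.6)·(-1.6) + (-0.6)·(-0.6) + (-1.6)·(-1.6) + (-1.6)·(-1.6)) / 4 = 37.2/4 = 9.3
  S = [[2.5, 3.75],
 [3.75, 9.3]].

Step 3 — invert S. det(S) = 2.5·9.3 - (3.75)² = 9.1875.
  S^{-1} = (1/det) · [[d, -b], [-b, a]] = [[1.0122, -0.4082],
 [-0.4082, 0.2721]].

Step 4 — quadratic form (x̄ - mu_0)^T · S^{-1} · (x̄ - mu_0):
  S^{-1} · (x̄ - mu_0) = (0.5714, -0.381),
  (x̄ - mu_0)^T · [...] = (0)·(0.5714) + (-1.4)·(-0.381) = 0.5333.

Step 5 — scale by n: T² = 5 · 0.5333 = 2.6667.

T² ≈ 2.6667


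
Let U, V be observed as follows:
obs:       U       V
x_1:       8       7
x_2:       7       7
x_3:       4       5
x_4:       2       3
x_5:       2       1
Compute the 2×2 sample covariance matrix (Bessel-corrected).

Step 1 — column means:
  mean(U) = (8 + 7 + 4 + 2 + 2) / 5 = 23/5 = 4.6
  mean(V) = (7 + 7 + 5 + 3 + 1) / 5 = 23/5 = 4.6

Step 2 — sample covariance S[i,j] = (1/(n-1)) · Σ_k (x_{k,i} - mean_i) · (x_{k,j} - mean_j), with n-1 = 4.
  S[U,U] = ((3.4)·(3.4) + (2.4)·(2.4) + (-0.6)·(-0.6) + (-2.6)·(-2.6) + (-2.6)·(-2.6)) / 4 = 31.2/4 = 7.8
  S[U,V] = ((3.4)·(2.4) + (2.4)·(2.4) + (-0.6)·(0.4) + (-2.6)·(-1.6) + (-2.6)·(-3.6)) / 4 = 27.2/4 = 6.8
  S[V,V] = ((2.4)·(2.4) + (2.4)·(2.4) + (0.4)·(0.4) + (-1.6)·(-1.6) + (-3.6)·(-3.6)) / 4 = 27.2/4 = 6.8

S is symmetric (S[j,i] = S[i,j]). Assembling:

S = [[7.8, 6.8],
 [6.8, 6.8]]


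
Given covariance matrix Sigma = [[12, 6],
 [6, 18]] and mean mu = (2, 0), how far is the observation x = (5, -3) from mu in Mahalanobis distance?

Step 1 — centre the observation: (x - mu) = (3, -3).

Step 2 — invert Sigma. det(Sigma) = 12·18 - (6)² = 180.
  Sigma^{-1} = (1/det) · [[d, -b], [-b, a]] = [[0.1, -0.0333],
 [-0.0333, 0.0667]].

Step 3 — form the quadratic (x - mu)^T · Sigma^{-1} · (x - mu):
  Sigma^{-1} · (x - mu) = (0.4, -0.3).
  (x - mu)^T · [Sigma^{-1} · (x - mu)] = (3)·(0.4) + (-3)·(-0.3) = 2.1.

Step 4 — take square root: d = √(2.1) ≈ 1.4491.

d(x, mu) = √(2.1) ≈ 1.4491


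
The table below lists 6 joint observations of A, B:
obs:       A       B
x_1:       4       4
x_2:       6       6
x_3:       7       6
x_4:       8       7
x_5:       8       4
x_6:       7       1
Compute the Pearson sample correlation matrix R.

Step 1 — column means:
  mean(A) = (4 + 6 + 7 + 8 + 8 + 7) / 6 = 40/6 = 6.6667
  mean(B) = (4 + 6 + 6 + 7 + 4 + 1) / 6 = 28/6 = 4.6667

Step 2 — sample variances and covariances s[i,j] = (1/(n-1)) · Σ_k (x_{k,i} - mean_i) · (x_{k,j} - mean_j), with n-1 = 5:
  s[A,A] = ((-2.6667)·(-2.6667) + (-0.6667)·(-0.6667) + (0.3333)·(0.3333) + (1.3333)·(1.3333) + (1.3333)·(1.3333) + (0.3333)·(0.3333)) / 5 = 11.3333/5 = 2.2667
  s[A,B] = ((-2.6667)·(-0.6667) + (-0.6667)·(1.3333) + (0.3333)·(1.3333) + (1.3333)·(2.3333) + (1.3333)·(-0.6667) + (0.3333)·(-3.6667)) / 5 = 2.3333/5 = 0.4667
  s[B,B] = ((-0.6667)·(-0.6667) + (1.3333)·(1.3333) + (1.3333)·(1.3333) + (2.3333)·(2.3333) + (-0.6667)·(-0.6667) + (-3.6667)·(-3.6667)) / 5 = 23.3333/5 = 4.6667
  Sample standard deviations s_i = √(s[i,i]):
  s(A) = √(2.2667) = 1.5055
  s(B) = √(4.6667) = 2.1602

Step 3 — r_{ij} = s_{ij} / (s_i · s_j):
  r[A,A] = 1 (diagonal).
  r[A,B] = 0.4667 / (1.5055 · 2.1602) = 0.4667 / 3.2523 = 0.1435
  r[B,B] = 1 (diagonal).

R is symmetric with unit diagonal. Assembling:

R = [[1, 0.1435],
 [0.1435, 1]]
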